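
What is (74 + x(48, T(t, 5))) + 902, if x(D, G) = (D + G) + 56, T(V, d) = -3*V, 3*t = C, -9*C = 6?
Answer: 3242/3 ≈ 1080.7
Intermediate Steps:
C = -2/3 (C = -1/9*6 = -2/3 ≈ -0.66667)
t = -2/9 (t = (1/3)*(-2/3) = -2/9 ≈ -0.22222)
x(D, G) = 56 + D + G
(74 + x(48, T(t, 5))) + 902 = (74 + (56 + 48 - 3*(-2/9))) + 902 = (74 + (56 + 48 + 2/3)) + 902 = (74 + 314/3) + 902 = 536/3 + 902 = 3242/3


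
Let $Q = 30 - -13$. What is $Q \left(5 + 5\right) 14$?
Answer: $6020$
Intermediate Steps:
$Q = 43$ ($Q = 30 + 13 = 43$)
$Q \left(5 + 5\right) 14 = 43 \left(5 + 5\right) 14 = 43 \cdot 10 \cdot 14 = 43 \cdot 140 = 6020$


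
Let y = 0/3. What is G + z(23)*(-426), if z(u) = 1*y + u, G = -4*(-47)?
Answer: -9610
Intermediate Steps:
y = 0 (y = 0*(⅓) = 0)
G = 188
z(u) = u (z(u) = 1*0 + u = 0 + u = u)
G + z(23)*(-426) = 188 + 23*(-426) = 188 - 9798 = -9610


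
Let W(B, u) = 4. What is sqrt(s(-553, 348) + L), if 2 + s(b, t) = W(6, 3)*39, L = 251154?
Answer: 2*sqrt(62827) ≈ 501.31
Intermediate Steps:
s(b, t) = 154 (s(b, t) = -2 + 4*39 = -2 + 156 = 154)
sqrt(s(-553, 348) + L) = sqrt(154 + 251154) = sqrt(251308) = 2*sqrt(62827)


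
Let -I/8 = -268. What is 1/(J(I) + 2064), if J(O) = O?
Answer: 1/4208 ≈ 0.00023764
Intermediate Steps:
I = 2144 (I = -8*(-268) = 2144)
1/(J(I) + 2064) = 1/(2144 + 2064) = 1/4208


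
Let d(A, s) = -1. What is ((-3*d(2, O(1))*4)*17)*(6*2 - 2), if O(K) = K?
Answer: 2040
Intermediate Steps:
((-3*d(2, O(1))*4)*17)*(6*2 - 2) = ((-3*(-1)*4)*17)*(6*2 - 2) = ((3*4)*17)*(12 - 2) = (12*17)*10 = 204*10 = 2040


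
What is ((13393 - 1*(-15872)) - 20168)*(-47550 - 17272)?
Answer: -589685734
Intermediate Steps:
((13393 - 1*(-15872)) - 20168)*(-47550 - 17272) = ((13393 + 15872) - 20168)*(-64822) = (29265 - 20168)*(-64822) = 9097*(-64822) = -589685734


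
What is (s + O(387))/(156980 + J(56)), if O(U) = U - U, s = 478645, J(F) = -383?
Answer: 478645/156597 ≈ 3.0565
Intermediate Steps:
O(U) = 0
(s + O(387))/(156980 + J(56)) = (478645 + 0)/(156980 - 383) = 478645/156597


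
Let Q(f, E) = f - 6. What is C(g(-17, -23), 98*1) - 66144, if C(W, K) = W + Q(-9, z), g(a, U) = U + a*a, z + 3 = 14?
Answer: -65893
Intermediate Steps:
z = 11 (z = -3 + 14 = 11)
g(a, U) = U + a**2
Q(f, E) = -6 + f
C(W, K) = -15 + W (C(W, K) = W + (-6 - 9) = W - 15 = -15 + W)
C(g(-17, -23), 98*1) - 66144 = (-15 + (-23 + (-17)**2)) - 66144 = (-15 + (-23 + 289)) - 66144 = (-15 + 266) - 66144 = 251 - 66144 = -65893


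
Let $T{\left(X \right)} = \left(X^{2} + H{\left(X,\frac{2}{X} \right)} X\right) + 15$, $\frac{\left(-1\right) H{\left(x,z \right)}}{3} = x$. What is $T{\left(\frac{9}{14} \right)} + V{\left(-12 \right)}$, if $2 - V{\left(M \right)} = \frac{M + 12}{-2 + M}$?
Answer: $\frac{1585}{98} \approx 16.173$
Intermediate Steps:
$H{\left(x,z \right)} = - 3 x$
$V{\left(M \right)} = 2 - \frac{12 + M}{-2 + M}$ ($V{\left(M \right)} = 2 - \frac{M + 12}{-2 + M} = 2 - \frac{12 + M}{-2 + M}$)
$T{\left(X \right)} = 15 - 2 X^{2}$ ($T{\left(X \right)} = \left(X^{2} + - 3 X X\right) + 15 = \left(X^{2} - 3 X^{2}\right) + 15 = - 2 X^{2} + 15 = 15 - 2 X^{2}$)
$T{\left(\frac{9}{14} \right)} + V{\left(-12 \right)} = \left(15 - 2 \left(\frac{9}{14}\right)^{2}\right) + \frac{-16 - 12}{-2 - 12} = \left(15 - 2 \left(9 \cdot \frac{1}{14}\right)^{2}\right) + \frac{1}{-14} \left(-28\right) = \left(15 - 2 \left(\frac{9}{14}\right)^{2}\right) - -2 = \left(15 - \frac{81}{98}\right) + 2 = \frac{1389}{98} + 2 = \frac{1585}{98}$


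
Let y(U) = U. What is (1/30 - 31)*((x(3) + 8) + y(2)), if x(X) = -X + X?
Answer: -929/3 ≈ -309.67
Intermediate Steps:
x(X) = 0
(1/30 - 31)*((x(3) + 8) + y(2)) = (1/30 - 31)*((0 + 8) + 2) = (1/30 - 31)*(8 + 2) = -929/30*10 = -929/3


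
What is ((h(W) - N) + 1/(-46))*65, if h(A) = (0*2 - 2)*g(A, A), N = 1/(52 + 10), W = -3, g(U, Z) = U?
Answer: 276315/713 ≈ 387.54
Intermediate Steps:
N = 1/62 ≈ 0.016129
h(A) = -2*A (h(A) = (0*2 - 2)*A = (0 - 2)*A = -2*A)
((h(W) - N) + 1/(-46))*65 = ((-2*(-3) - 1*1/62) + 1/(-46))*65 = ((6 - 1/62) - 1/46)*65 = (371/62 - 1/46)*65 = (4251/713)*65 = 276315/713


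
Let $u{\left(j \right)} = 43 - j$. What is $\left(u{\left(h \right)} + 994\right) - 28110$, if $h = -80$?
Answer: $-26993$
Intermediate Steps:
$\left(u{\left(h \right)} + 994\right) - 28110 = \left(\left(43 - -80\right) + 994\right) - 28110 = \left(\left(43 + 80\right) + 994\right) - 28110 = \left(123 + 994\right) - 28110 = 1117 - 28110 = -26993$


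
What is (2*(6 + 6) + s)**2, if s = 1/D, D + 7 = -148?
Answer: 13830961/24025 ≈ 575.69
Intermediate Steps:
D = -155 (D = -7 - 148 = -155)
s = -1/155 (s = 1/(-155) = -1/155 ≈ -0.0064516)
(2*(6 + 6) + s)**2 = (2*(6 + 6) - 1/155)**2 = (2*12 - 1/155)**2 = (24 - 1/155)**2 = (3719/155)**2 = 13830961/24025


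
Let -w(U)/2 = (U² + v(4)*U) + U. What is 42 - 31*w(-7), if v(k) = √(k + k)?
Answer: 2646 - 868*√2 ≈ 1418.5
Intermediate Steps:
v(k) = √2*√k (v(k) = √(2*k) = √2*√k)
w(U) = -2*U - 2*U² - 4*U*√2 (w(U) = -2*((U² + (√2*√4)*U) + U) = -2*((U² + (√2*2)*U) + U) = -2*((U² + (2*√2)*U) + U) = -2*((U² + 2*U*√2) + U) = -2*(U + U² + 2*U*√2) = -2*U - 2*U² - 4*U*√2)
42 - 31*w(-7) = 42 - (-62)*(-7)*(1 - 7 + 2*√2) = 42 - (-62)*(-7)*(-6 + 2*√2) = 42 - 31*(-84 + 28*√2) = 42 + (2604 - 868*√2) = 2646 - 868*√2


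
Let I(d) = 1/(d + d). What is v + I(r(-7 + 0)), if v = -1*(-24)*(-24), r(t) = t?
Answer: -8065/14 ≈ -576.07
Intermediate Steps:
I(d) = 1/(2*d)
v = -576 (v = 24*(-24) = -576)
v + I(r(-7 + 0)) = -576 + 1/(2*(-7 + 0)) = -576 + (½)/(-7) = -576 + (½)*(-⅐) = -576 - 1/14 = -8065/14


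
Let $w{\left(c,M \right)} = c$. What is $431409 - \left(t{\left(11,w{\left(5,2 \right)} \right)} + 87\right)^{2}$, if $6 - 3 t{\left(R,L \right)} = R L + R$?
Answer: $426920$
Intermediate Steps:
$t{\left(R,L \right)} = 2 - \frac{R}{3} - \frac{L R}{3}$ ($t{\left(R,L \right)} = 2 - \frac{R L + R}{3} = 2 - \frac{L R + R}{3} = 2 - \frac{R + L R}{3} = 2 - \left(\frac{R}{3} + \frac{L R}{3}\right) = 2 - \frac{R}{3} - \frac{L R}{3}$)
$431409 - \left(t{\left(11,w{\left(5,2 \right)} \right)} + 87\right)^{2} = 431409 - \left(\left(2 - \frac{11}{3} - \frac{5}{3} \cdot 11\right) + 87\right)^{2} = 431409 - \left(\left(2 - \frac{11}{3} - \frac{55}{3}\right) + 87\right)^{2} = 431409 - \left(-20 + 87\right)^{2} = 431409 - 67^{2} = 431409 - 4489 = 426920$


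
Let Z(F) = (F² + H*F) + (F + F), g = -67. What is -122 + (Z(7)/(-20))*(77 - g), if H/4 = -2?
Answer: -862/5 ≈ -172.40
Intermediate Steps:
H = -8 (H = 4*(-2) = -8)
Z(F) = F² - 6*F (Z(F) = (F² - 8*F) + (F + F) = (F² - 8*F) + 2*F = F² - 6*F)
-122 + (Z(7)/(-20))*(77 - g) = -122 + ((7*(-6 + 7))/(-20))*(77 - 1*(-67)) = -122 + ((7*1)*(-1/20))*(77 + 67) = -122 + (7*(-1/20))*144 = -122 - 7/20*144 = -122 - 252/5 = -862/5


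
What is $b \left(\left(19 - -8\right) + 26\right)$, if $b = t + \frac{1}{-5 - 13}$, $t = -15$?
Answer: $- \frac{14363}{18} \approx -797.94$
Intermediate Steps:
$b = - \frac{271}{18}$ ($b = -15 + \frac{1}{-5 - 13} = -15 + \frac{1}{-18} = -15 - \frac{1}{18} = - \frac{271}{18} \approx -15.056$)
$b \left(\left(19 - -8\right) + 26\right) = - \frac{271 \left(\left(19 - -8\right) + 26\right)}{18} = - \frac{271 \left(\left(19 + 8\right) + 26\right)}{18} = - \frac{271 \left(27 + 26\right)}{18} = \left(- \frac{271}{18}\right) 53 = - \frac{14363}{18}$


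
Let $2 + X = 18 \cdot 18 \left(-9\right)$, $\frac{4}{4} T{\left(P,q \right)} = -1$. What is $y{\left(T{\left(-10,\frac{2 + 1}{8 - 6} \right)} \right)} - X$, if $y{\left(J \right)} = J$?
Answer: $2917$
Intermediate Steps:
$T{\left(P,q \right)} = -1$
$X = -2918$ ($X = -2 + 18 \cdot 18 \left(-9\right) = -2 + 324 \left(-9\right) = -2 - 2916 = -2918$)
$y{\left(T{\left(-10,\frac{2 + 1}{8 - 6} \right)} \right)} - X = -1 - -2918 = -1 + 2918 = 2917$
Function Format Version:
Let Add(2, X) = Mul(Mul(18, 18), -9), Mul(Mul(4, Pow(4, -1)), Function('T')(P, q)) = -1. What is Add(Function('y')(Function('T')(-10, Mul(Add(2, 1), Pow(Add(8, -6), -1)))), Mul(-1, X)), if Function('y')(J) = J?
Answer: 2917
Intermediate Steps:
Function('T')(P, q) = -1
X = -2918 (X = Add(-2, Mul(Mul(18, 18), -9)) = Add(-2, Mul(324, -9)) = Add(-2, -2916) = -2918)
Add(Function('y')(Function('T')(-10, Mul(Add(2, 1), Pow(Add(8, -6), -1)))), Mul(-1, X)) = Add(-1, Mul(-1, -2918)) = Add(-1, 2918) = 2917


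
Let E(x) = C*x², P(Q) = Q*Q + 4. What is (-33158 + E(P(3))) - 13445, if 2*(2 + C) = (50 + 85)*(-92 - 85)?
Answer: -4132137/2 ≈ -2.0661e+6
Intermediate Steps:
P(Q) = 4 + Q² (P(Q) = Q² + 4 = 4 + Q²)
C = -23899/2 (C = -2 + ((50 + 85)*(-92 - 85))/2 = -2 + (135*(-177))/2 = -2 + (½)*(-23895) = -2 - 23895/2 = -23899/2 ≈ -11950.)
E(x) = -23899*x²/2
(-33158 + E(P(3))) - 13445 = (-33158 - 23899*(4 + 3²)²/2) - 13445 = (-33158 - 23899*(4 + 9)²/2) - 13445 = (-33158 - 23899/2*13²) - 13445 = (-33158 - 23899/2*169) - 13445 = (-33158 - 4038931/2) - 13445 = -4105247/2 - 13445 = -4132137/2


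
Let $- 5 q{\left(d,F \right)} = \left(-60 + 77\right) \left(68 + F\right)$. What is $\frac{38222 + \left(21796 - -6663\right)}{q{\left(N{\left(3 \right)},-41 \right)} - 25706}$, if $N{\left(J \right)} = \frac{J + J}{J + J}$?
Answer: $- \frac{333405}{128989} \approx -2.5848$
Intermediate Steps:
$N{\left(J \right)} = 1$ ($N{\left(J \right)} = \frac{2 J}{2 J} = 2 J \frac{1}{2 J} = 1$)
$q{\left(d,F \right)} = - \frac{1156}{5} - \frac{17 F}{5}$ ($q{\left(d,F \right)} = - \frac{\left(-60 + 77\right) \left(68 + F\right)}{5} = - \frac{17 \left(68 + F\right)}{5} = - \frac{1156 + 17 F}{5} = - \frac{1156}{5} - \frac{17 F}{5}$)
$\frac{38222 + \left(21796 - -6663\right)}{q{\left(N{\left(3 \right)},-41 \right)} - 25706} = \frac{38222 + \left(21796 - -6663\right)}{\left(- \frac{1156}{5} - - \frac{697}{5}\right) - 25706} = \frac{38222 + \left(21796 + 6663\right)}{\left(- \frac{1156}{5} + \frac{697}{5}\right) - 25706} = \frac{38222 + 28459}{- \frac{459}{5} - 25706} = \frac{66681}{- \frac{128989}{5}} = 66681 \left(- \frac{5}{128989}\right) = - \frac{333405}{128989}$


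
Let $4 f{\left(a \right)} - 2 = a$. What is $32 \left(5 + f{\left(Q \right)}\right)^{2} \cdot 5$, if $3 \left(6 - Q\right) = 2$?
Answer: $\frac{67240}{9} \approx 7471.1$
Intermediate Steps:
$Q = \frac{16}{3}$ ($Q = 6 - \frac{2}{3} = \frac{16}{3} \approx 5.3333$)
$f{\left(a \right)} = \frac{1}{2} + \frac{a}{4}$
$32 \left(5 + f{\left(Q \right)}\right)^{2} \cdot 5 = 32 \left(5 + \left(\frac{1}{2} + \frac{1}{4} \cdot \frac{16}{3}\right)\right)^{2} \cdot 5 = 32 \left(5 + \left(\frac{1}{2} + \frac{4}{3}\right)\right)^{2} \cdot 5 = 32 \left(5 + \frac{11}{6}\right)^{2} \cdot 5 = 32 \left(\frac{41}{6}\right)^{2} \cdot 5 = 32 \cdot \frac{1681}{36} \cdot 5 = \frac{13448}{9} \cdot 5 = \frac{67240}{9}$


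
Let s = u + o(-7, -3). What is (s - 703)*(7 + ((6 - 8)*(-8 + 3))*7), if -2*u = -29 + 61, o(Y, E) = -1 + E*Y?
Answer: -53823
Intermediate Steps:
u = -16 (u = -(-29 + 61)/2 = -½*32 = -16)
s = 4 (s = -16 + (-1 - 3*(-7)) = -16 + (-1 + 21) = -16 + 20 = 4)
(s - 703)*(7 + ((6 - 8)*(-8 + 3))*7) = (4 - 703)*(7 + ((6 - 8)*(-8 + 3))*7) = -699*(7 - 2*(-5)*7) = -699*(7 + 10*7) = -699*(7 + 70) = -699*77 = -53823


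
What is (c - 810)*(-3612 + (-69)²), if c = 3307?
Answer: 2869053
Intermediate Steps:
(c - 810)*(-3612 + (-69)²) = (3307 - 810)*(-3612 + (-69)²) = 2497*(-3612 + 4761) = 2497*1149 = 2869053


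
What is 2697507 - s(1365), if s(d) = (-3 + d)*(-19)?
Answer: 2723385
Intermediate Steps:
s(d) = 57 - 19*d
2697507 - s(1365) = 2697507 - (57 - 19*1365) = 2697507 - (57 - 25935) = 2697507 - 1*(-25878) = 2697507 + 25878 = 2723385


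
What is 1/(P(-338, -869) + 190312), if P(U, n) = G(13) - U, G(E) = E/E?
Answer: 1/190651 ≈ 5.2452e-6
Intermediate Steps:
G(E) = 1
P(U, n) = 1 - U
1/(P(-338, -869) + 190312) = 1/((1 - 1*(-338)) + 190312) = 1/((1 + 338) + 190312) = 1/(339 + 190312) = 1/190651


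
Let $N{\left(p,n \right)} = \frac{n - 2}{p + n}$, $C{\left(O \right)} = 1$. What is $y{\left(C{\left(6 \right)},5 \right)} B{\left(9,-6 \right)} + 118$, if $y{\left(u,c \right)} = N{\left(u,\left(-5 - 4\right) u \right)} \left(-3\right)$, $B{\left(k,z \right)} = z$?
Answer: $\frac{571}{4} \approx 142.75$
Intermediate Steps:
$N{\left(p,n \right)} = \frac{-2 + n}{n + p}$
$y{\left(u,c \right)} = \frac{3 \left(-2 - 9 u\right)}{8 u}$ ($y{\left(u,c \right)} = \frac{-2 + \left(-5 - 4\right) u}{\left(-5 - 4\right) u + u} \left(-3\right) = \frac{-2 - 9 u}{- 9 u + u} \left(-3\right) = \frac{-2 - 9 u}{\left(-8\right) u} \left(-3\right) = - \frac{1}{8 u} \left(-2 - 9 u\right) \left(-3\right) = - \frac{-2 - 9 u}{8 u} \left(-3\right) = \frac{3 \left(-2 - 9 u\right)}{8 u}$)
$y{\left(C{\left(6 \right)},5 \right)} B{\left(9,-6 \right)} + 118 = \frac{3 \left(-2 - 9\right)}{8 \cdot 1} \left(-6\right) + 118 = \frac{3}{8} \cdot 1 \left(-2 - 9\right) \left(-6\right) + 118 = \frac{3}{8} \cdot 1 \left(-11\right) \left(-6\right) + 118 = \left(- \frac{33}{8}\right) \left(-6\right) + 118 = \frac{99}{4} + 118 = \frac{571}{4}$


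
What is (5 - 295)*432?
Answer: -125280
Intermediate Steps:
(5 - 295)*432 = -290*432 = -125280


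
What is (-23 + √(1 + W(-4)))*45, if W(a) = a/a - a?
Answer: -1035 + 45*√6 ≈ -924.77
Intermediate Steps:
W(a) = 1 - a
(-23 + √(1 + W(-4)))*45 = (-23 + √(1 + (1 - 1*(-4))))*45 = (-23 + √(1 + (1 + 4)))*45 = (-23 + √(1 + 5))*45 = (-23 + √6)*45 = -1035 + 45*√6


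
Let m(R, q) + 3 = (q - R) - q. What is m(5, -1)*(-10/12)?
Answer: 20/3 ≈ 6.6667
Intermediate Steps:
m(R, q) = -3 - R (m(R, q) = -3 + ((q - R) - q) = -3 - R)
m(5, -1)*(-10/12) = (-3 - 1*5)*(-10/12) = (-3 - 5)*(-10*1/12) = -8*(-⅚) = 20/3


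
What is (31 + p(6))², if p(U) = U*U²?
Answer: 61009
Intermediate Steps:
p(U) = U³
(31 + p(6))² = (31 + 6³)² = (31 + 216)² = 247² = 61009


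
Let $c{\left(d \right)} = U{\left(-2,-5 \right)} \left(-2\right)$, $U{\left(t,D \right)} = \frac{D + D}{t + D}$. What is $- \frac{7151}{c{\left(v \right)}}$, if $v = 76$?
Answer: $\frac{50057}{20} \approx 2502.9$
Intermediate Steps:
$U{\left(t,D \right)} = \frac{2 D}{D + t}$
$c{\left(d \right)} = - \frac{20}{7}$ ($c{\left(d \right)} = 2 \left(-5\right) \frac{1}{-5 - 2} \left(-2\right) = 2 \left(-5\right) \frac{1}{-7} \left(-2\right) = 2 \left(-5\right) \left(- \frac{1}{7}\right) \left(-2\right) = \frac{10}{7} \left(-2\right) = - \frac{20}{7}$)
$- \frac{7151}{c{\left(v \right)}} = - \frac{7151}{- \frac{20}{7}} = \left(-7151\right) \left(- \frac{7}{20}\right) = \frac{50057}{20}$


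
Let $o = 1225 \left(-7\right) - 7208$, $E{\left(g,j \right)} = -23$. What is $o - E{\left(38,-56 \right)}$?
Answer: $-15760$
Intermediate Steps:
$o = -15783$ ($o = -8575 - 7208 = -15783$)
$o - E{\left(38,-56 \right)} = -15783 - -23 = -15783 + 23 = -15760$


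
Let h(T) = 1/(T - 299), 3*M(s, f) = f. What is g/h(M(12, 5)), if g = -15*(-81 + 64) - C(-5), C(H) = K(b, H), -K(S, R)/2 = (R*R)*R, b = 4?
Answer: -4460/3 ≈ -1486.7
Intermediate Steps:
M(s, f) = f/3
K(S, R) = -2*R³ (K(S, R) = -2*R*R*R = -2*R²*R = -2*R³)
h(T) = 1/(-299 + T)
C(H) = -2*H³
g = 5 (g = -15*(-81 + 64) - (-2)*(-5)³ = -15*(-17) - (-2)*(-125) = 255 - 1*250 = 255 - 250 = 5)
g/h(M(12, 5)) = 5/(1/(-299 + (⅓)*5)) = 5/(1/(-299 + 5/3)) = 5/(1/(-892/3)) = 5/(-3/892) = 5*(-892/3) = -4460/3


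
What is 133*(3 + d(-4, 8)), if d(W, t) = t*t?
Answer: 8911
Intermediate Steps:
d(W, t) = t**2
133*(3 + d(-4, 8)) = 133*(3 + 8**2) = 133*(3 + 64) = 133*67 = 8911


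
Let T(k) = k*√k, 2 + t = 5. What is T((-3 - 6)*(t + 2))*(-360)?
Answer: 48600*I*√5 ≈ 1.0867e+5*I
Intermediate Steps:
t = 3 (t = -2 + 5 = 3)
T(k) = k^(3/2)
T((-3 - 6)*(t + 2))*(-360) = ((-3 - 6)*(3 + 2))^(3/2)*(-360) = (-9*5)^(3/2)*(-360) = (-45)^(3/2)*(-360) = -135*I*√5*(-360) = 48600*I*√5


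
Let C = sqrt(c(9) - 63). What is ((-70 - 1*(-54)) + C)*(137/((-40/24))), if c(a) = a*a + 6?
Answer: 6576/5 - 822*sqrt(6)/5 ≈ 912.50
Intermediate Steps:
c(a) = 6 + a**2 (c(a) = a**2 + 6 = 6 + a**2)
C = 2*sqrt(6) (C = sqrt((6 + 9**2) - 63) = sqrt((6 + 81) - 63) = sqrt(87 - 63) = sqrt(24) = 2*sqrt(6) ≈ 4.8990)
((-70 - 1*(-54)) + C)*(137/((-40/24))) = ((-70 - 1*(-54)) + 2*sqrt(6))*(137/((-40/24))) = ((-70 + 54) + 2*sqrt(6))*(137/((-40*1/24))) = (-16 + 2*sqrt(6))*(137/(-5/3)) = (-16 + 2*sqrt(6))*(137*(-3/5)) = (-16 + 2*sqrt(6))*(-411/5) = 6576/5 - 822*sqrt(6)/5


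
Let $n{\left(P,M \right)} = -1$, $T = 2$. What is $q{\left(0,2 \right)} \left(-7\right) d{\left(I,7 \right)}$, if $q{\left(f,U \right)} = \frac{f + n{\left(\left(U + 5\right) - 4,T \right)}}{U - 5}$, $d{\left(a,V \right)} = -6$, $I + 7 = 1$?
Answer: $14$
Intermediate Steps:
$I = -6$ ($I = -7 + 1 = -6$)
$q{\left(f,U \right)} = \frac{-1 + f}{-5 + U}$ ($q{\left(f,U \right)} = \frac{f - 1}{U - 5} = \frac{-1 + f}{-5 + U}$)
$q{\left(0,2 \right)} \left(-7\right) d{\left(I,7 \right)} = \frac{-1 + 0}{-5 + 2} \left(-7\right) \left(-6\right) = \frac{1}{-3} \left(-1\right) \left(-7\right) \left(-6\right) = \left(- \frac{1}{3}\right) \left(-1\right) \left(-7\right) \left(-6\right) = \frac{1}{3} \left(-7\right) \left(-6\right) = \left(- \frac{7}{3}\right) \left(-6\right) = 14$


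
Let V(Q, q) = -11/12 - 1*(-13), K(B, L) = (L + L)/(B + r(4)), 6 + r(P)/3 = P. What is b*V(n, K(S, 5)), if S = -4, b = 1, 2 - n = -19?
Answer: 145/12 ≈ 12.083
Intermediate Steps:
n = 21 (n = 2 - 1*(-19) = 2 + 19 = 21)
r(P) = -18 + 3*P
K(B, L) = 2*L/(-6 + B) (K(B, L) = (L + L)/(B + (-18 + 3*4)) = (2*L)/(B + (-18 + 12)) = (2*L)/(B - 6) = (2*L)/(-6 + B) = 2*L/(-6 + B))
V(Q, q) = 145/12 (V(Q, q) = -11*1/12 + 13 = -11/12 + 13 = 145/12)
b*V(n, K(S, 5)) = 1*(145/12) = 145/12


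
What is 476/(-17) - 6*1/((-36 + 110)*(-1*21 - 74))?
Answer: -98417/3515 ≈ -27.999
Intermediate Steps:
476/(-17) - 6*1/((-36 + 110)*(-1*21 - 74)) = 476*(-1/17) - 6*1/(74*(-21 - 74)) = -28 - 6/(74*(-95)) = -28 - 6/(-7030) = -28 - 6*(-1/7030) = -28 + 3/3515 = -98417/3515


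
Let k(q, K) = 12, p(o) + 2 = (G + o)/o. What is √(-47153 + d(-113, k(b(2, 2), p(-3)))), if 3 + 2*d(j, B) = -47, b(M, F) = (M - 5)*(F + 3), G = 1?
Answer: 3*I*√5242 ≈ 217.21*I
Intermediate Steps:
b(M, F) = (-5 + M)*(3 + F)
p(o) = -2 + (1 + o)/o
d(j, B) = -25 (d(j, B) = -3/2 + (½)*(-47) = -3/2 - 47/2 = -25)
√(-47153 + d(-113, k(b(2, 2), p(-3)))) = √(-47153 - 25) = √(-47178) = 3*I*√5242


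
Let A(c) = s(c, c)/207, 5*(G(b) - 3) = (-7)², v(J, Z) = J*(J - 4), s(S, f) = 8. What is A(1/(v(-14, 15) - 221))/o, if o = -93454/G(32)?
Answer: -256/48362445 ≈ -5.2934e-6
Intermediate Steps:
v(J, Z) = J*(-4 + J)
G(b) = 64/5 (G(b) = 3 + (⅕)*(-7)² = 3 + (⅕)*49 = 3 + 49/5 = 64/5)
o = -233635/32 (o = -93454/64/5 = -93454*5/64 = -233635/32 ≈ -7301.1)
A(c) = 8/207
A(1/(v(-14, 15) - 221))/o = 8/(207*(-233635/32)) = (8/207)*(-32/233635) = -256/48362445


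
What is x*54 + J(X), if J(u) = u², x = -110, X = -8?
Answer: -5876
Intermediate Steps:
x*54 + J(X) = -110*54 + (-8)² = -5940 + 64 = -5876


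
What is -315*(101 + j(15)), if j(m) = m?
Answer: -36540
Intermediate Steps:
-315*(101 + j(15)) = -315*(101 + 15) = -315*116 = -36540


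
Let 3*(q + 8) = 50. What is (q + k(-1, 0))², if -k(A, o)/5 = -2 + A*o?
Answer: 3136/9 ≈ 348.44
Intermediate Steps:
q = 26/3 (q = -8 + (⅓)*50 = -8 + 50/3 = 26/3 ≈ 8.6667)
k(A, o) = 10 - 5*A*o (k(A, o) = -5*(-2 + A*o) = 10 - 5*A*o)
(q + k(-1, 0))² = (26/3 + (10 - 5*(-1)*0))² = (26/3 + (10 + 0))² = (26/3 + 10)² = (56/3)² = 3136/9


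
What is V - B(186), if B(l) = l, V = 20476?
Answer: 20290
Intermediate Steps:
V - B(186) = 20476 - 1*186 = 20476 - 186 = 20290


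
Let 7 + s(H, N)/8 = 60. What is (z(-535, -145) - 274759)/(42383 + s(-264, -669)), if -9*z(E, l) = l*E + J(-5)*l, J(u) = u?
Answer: -283459/42807 ≈ -6.6218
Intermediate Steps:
s(H, N) = 424 (s(H, N) = -56 + 8*60 = -56 + 480 = 424)
z(E, l) = 5*l/9 - E*l/9 (z(E, l) = -(l*E - 5*l)/9 = -(E*l - 5*l)/9 = -(-5*l + E*l)/9 = 5*l/9 - E*l/9)
(z(-535, -145) - 274759)/(42383 + s(-264, -669)) = ((1/9)*(-145)*(5 - 1*(-535)) - 274759)/(42383 + 424) = ((1/9)*(-145)*(5 + 535) - 274759)/42807 = ((1/9)*(-145)*540 - 274759)*(1/42807) = (-8700 - 274759)*(1/42807) = -283459*1/42807 = -283459/42807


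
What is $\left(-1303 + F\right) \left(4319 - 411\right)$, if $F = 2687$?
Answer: $5408672$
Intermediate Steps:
$\left(-1303 + F\right) \left(4319 - 411\right) = \left(-1303 + 2687\right) \left(4319 - 411\right) = 1384 \cdot 3908 = 5408672$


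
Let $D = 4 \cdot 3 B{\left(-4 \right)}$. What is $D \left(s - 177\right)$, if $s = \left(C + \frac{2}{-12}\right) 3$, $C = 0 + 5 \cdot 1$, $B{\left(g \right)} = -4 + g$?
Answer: $15600$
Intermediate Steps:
$C = 5$ ($C = 0 + 5 = 5$)
$s = \frac{29}{2}$ ($s = \left(5 + \frac{2}{-12}\right) 3 = \left(5 + 2 \left(- \frac{1}{12}\right)\right) 3 = \left(5 - \frac{1}{6}\right) 3 = \frac{29}{6} \cdot 3 = \frac{29}{2} \approx 14.5$)
$D = -96$ ($D = 4 \cdot 3 \left(-4 - 4\right) = 12 \left(-8\right) = -96$)
$D \left(s - 177\right) = - 96 \left(\frac{29}{2} - 177\right) = \left(-96\right) \left(- \frac{325}{2}\right) = 15600$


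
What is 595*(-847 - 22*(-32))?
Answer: -85085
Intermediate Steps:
595*(-847 - 22*(-32)) = 595*(-847 + 704) = 595*(-143) = -85085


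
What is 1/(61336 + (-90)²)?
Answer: 1/69436 ≈ 1.4402e-5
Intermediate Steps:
1/(61336 + (-90)²) = 1/(61336 + 8100) = 1/69436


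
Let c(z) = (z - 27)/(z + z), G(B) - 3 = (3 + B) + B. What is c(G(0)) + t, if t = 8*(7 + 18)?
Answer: 793/4 ≈ 198.25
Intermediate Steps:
G(B) = 6 + 2*B (G(B) = 3 + ((3 + B) + B) = 3 + (3 + 2*B) = 6 + 2*B)
t = 200 (t = 8*25 = 200)
c(z) = (-27 + z)/(2*z) (c(z) = (-27 + z)/((2*z)) = (-27 + z)*(1/(2*z)) = (-27 + z)/(2*z))
c(G(0)) + t = (-27 + (6 + 2*0))/(2*(6 + 2*0)) + 200 = (-27 + (6 + 0))/(2*(6 + 0)) + 200 = (½)*(-27 + 6)/6 + 200 = (½)*(⅙)*(-21) + 200 = -7/4 + 200 = 793/4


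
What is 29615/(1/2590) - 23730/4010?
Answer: 30757840477/401 ≈ 7.6703e+7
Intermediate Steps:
29615/(1/2590) - 23730/4010 = 29615/(1/2590) - 23730*1/4010 = 29615*2590 - 2373/401 = 76702850 - 2373/401 = 30757840477/401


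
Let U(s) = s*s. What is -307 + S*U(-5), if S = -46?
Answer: -1457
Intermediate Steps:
U(s) = s²
-307 + S*U(-5) = -307 - 46*(-5)² = -307 - 46*25 = -307 - 1150 = -1457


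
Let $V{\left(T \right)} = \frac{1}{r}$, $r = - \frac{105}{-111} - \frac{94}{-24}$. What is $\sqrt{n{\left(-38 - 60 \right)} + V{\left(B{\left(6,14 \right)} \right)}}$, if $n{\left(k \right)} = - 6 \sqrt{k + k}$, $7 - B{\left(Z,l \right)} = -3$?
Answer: $\frac{2 \sqrt{239649 - 97886901 i}}{2159} \approx 6.4887 - 6.4728 i$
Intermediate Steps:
$B{\left(Z,l \right)} = 10$ ($B{\left(Z,l \right)} = 7 - -3 = 7 + 3 = 10$)
$n{\left(k \right)} = - 6 \sqrt{2} \sqrt{k}$ ($n{\left(k \right)} = - 6 \sqrt{2 k} = - 6 \sqrt{2} \sqrt{k}$)
$r = \frac{2159}{444}$ ($r = \left(-105\right) \left(- \frac{1}{111}\right) - - \frac{47}{12} = \frac{35}{37} + \frac{47}{12} = \frac{2159}{444} \approx 4.8626$)
$V{\left(T \right)} = \frac{444}{2159}$ ($V{\left(T \right)} = \frac{1}{\frac{2159}{444}} = \frac{444}{2159}$)
$\sqrt{n{\left(-38 - 60 \right)} + V{\left(B{\left(6,14 \right)} \right)}} = \sqrt{- 6 \sqrt{2} \sqrt{-38 - 60} + \frac{444}{2159}} = \sqrt{- 6 \sqrt{2} \sqrt{-98} + \frac{444}{2159}} = \sqrt{- 6 \sqrt{2} \cdot 7 i \sqrt{2} + \frac{444}{2159}} = \sqrt{- 84 i + \frac{444}{2159}} = \sqrt{\frac{444}{2159} - 84 i}$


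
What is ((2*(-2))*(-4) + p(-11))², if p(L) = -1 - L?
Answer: 676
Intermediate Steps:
((2*(-2))*(-4) + p(-11))² = ((2*(-2))*(-4) + (-1 - 1*(-11)))² = (-4*(-4) + (-1 + 11))² = (16 + 10)² = 26² = 676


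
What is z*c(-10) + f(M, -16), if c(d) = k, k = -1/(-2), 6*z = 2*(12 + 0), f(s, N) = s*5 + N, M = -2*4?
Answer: -54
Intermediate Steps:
M = -8
f(s, N) = N + 5*s (f(s, N) = 5*s + N = N + 5*s)
z = 4 (z = (2*(12 + 0))/6 = (2*12)/6 = (1/6)*24 = 4)
k = 1/2 (k = -1*(-1/2) = 1/2 ≈ 0.50000)
c(d) = 1/2
z*c(-10) + f(M, -16) = 4*(1/2) + (-16 + 5*(-8)) = 2 + (-16 - 40) = 2 - 56 = -54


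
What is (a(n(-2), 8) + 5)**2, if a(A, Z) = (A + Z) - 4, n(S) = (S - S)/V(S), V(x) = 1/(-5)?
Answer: 81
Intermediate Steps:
V(x) = -1/5
n(S) = 0 (n(S) = (S - S)/(-1/5) = 0*(-5) = 0)
a(A, Z) = -4 + A + Z
(a(n(-2), 8) + 5)**2 = ((-4 + 0 + 8) + 5)**2 = (4 + 5)**2 = 9**2 = 81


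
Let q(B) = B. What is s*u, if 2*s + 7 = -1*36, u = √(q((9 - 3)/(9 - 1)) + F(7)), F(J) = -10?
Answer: -43*I*√37/4 ≈ -65.39*I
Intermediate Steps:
u = I*√37/2 (u = √((9 - 3)/(9 - 1) - 10) = √(6/8 - 10) = √(6*(⅛) - 10) = √(¾ - 10) = √(-37/4) = I*√37/2 ≈ 3.0414*I)
s = -43/2 (s = -7/2 + (-1*36)/2 = -7/2 + (½)*(-36) = -7/2 - 18 = -43/2 ≈ -21.500)
s*u = -43*I*√37/4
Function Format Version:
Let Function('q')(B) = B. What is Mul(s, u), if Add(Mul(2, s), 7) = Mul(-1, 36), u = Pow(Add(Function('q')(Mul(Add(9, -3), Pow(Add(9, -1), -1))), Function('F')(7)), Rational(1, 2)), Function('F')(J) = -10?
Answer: Mul(Rational(-43, 4), I, Pow(37, Rational(1, 2))) ≈ Mul(-65.390, I)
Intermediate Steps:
u = Mul(Rational(1, 2), I, Pow(37, Rational(1, 2))) (u = Pow(Add(Mul(Add(9, -3), Pow(Add(9, -1), -1)), -10), Rational(1, 2)) = Pow(Add(Mul(6, Pow(8, -1)), -10), Rational(1, 2)) = Pow(Add(Mul(6, Rational(1, 8)), -10), Rational(1, 2)) = Pow(Add(Rational(3, 4), -10), Rational(1, 2)) = Pow(Rational(-37, 4), Rational(1, 2)) = Mul(Rational(1, 2), I, Pow(37, Rational(1, 2))) ≈ Mul(3.0414, I))
s = Rational(-43, 2) (s = Add(Rational(-7, 2), Mul(Rational(1, 2), Mul(-1, 36))) = Add(Rational(-7, 2), Mul(Rational(1, 2), -36)) = Add(Rational(-7, 2), -18) = Rational(-43, 2) ≈ -21.500)
Mul(s, u) = Mul(Rational(-43, 2), Mul(Rational(1, 2), I, Pow(37, Rational(1, 2)))) = Mul(Rational(-43, 4), I, Pow(37, Rational(1, 2)))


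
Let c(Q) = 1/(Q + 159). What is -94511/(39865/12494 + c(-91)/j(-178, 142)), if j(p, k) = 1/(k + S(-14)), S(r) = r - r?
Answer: -10036973689/560621 ≈ -17903.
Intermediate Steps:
S(r) = 0
c(Q) = 1/(159 + Q)
j(p, k) = 1/k (j(p, k) = 1/(k + 0) = 1/k)
-94511/(39865/12494 + c(-91)/j(-178, 142)) = -94511/(39865/12494 + 1/((159 - 91)*(1/142))) = -94511/(39865*(1/12494) + 1/(68*(1/142))) = -94511/(39865/12494 + (1/68)*142) = -94511/(39865/12494 + 71/34) = -94511/560621/106199 = -94511*106199/560621 = -10036973689/560621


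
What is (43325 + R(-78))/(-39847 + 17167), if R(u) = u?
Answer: -43247/22680 ≈ -1.9068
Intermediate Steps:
(43325 + R(-78))/(-39847 + 17167) = (43325 - 78)/(-39847 + 17167) = 43247/(-22680) = 43247*(-1/22680) = -43247/22680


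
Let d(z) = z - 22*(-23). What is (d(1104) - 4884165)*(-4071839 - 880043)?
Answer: 24177836218510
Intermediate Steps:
d(z) = 506 + z (d(z) = z + 506 = 506 + z)
(d(1104) - 4884165)*(-4071839 - 880043) = ((506 + 1104) - 4884165)*(-4071839 - 880043) = (1610 - 4884165)*(-4951882) = -4882555*(-4951882) = 24177836218510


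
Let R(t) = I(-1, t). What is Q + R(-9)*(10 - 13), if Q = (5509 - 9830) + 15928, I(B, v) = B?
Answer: 11610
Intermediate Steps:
R(t) = -1
Q = 11607 (Q = -4321 + 15928 = 11607)
Q + R(-9)*(10 - 13) = 11607 - (10 - 13) = 11607 - 1*(-3) = 11607 + 3 = 11610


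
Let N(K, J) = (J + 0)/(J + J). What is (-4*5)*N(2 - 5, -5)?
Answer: -10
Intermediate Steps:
N(K, J) = ½ (N(K, J) = J/((2*J)) = J*(1/(2*J)) = ½)
(-4*5)*N(2 - 5, -5) = -4*5*(½) = -20*½ = -10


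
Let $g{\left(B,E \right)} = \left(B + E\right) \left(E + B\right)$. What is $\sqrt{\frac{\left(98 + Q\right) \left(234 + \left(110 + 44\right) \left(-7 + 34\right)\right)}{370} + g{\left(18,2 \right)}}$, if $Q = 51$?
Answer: $\frac{2 \sqrt{18555685}}{185} \approx 46.569$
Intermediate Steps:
$g{\left(B,E \right)} = \left(B + E\right)^{2}$ ($g{\left(B,E \right)} = \left(B + E\right) \left(B + E\right) = \left(B + E\right)^{2}$)
$\sqrt{\frac{\left(98 + Q\right) \left(234 + \left(110 + 44\right) \left(-7 + 34\right)\right)}{370} + g{\left(18,2 \right)}} = \sqrt{\frac{\left(98 + 51\right) \left(234 + \left(110 + 44\right) \left(-7 + 34\right)\right)}{370} + \left(18 + 2\right)^{2}} = \sqrt{149 \left(234 + 154 \cdot 27\right) \frac{1}{370} + 20^{2}} = \sqrt{149 \left(234 + 4158\right) \frac{1}{370} + 400} = \sqrt{149 \cdot 4392 \cdot \frac{1}{370} + 400} = \sqrt{654408 \cdot \frac{1}{370} + 400} = \sqrt{\frac{327204}{185} + 400} = \sqrt{\frac{401204}{185}} = \frac{2 \sqrt{18555685}}{185}$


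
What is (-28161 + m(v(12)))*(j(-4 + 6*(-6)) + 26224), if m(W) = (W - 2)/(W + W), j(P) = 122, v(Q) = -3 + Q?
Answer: -2225758381/3 ≈ -7.4192e+8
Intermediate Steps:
m(W) = (-2 + W)/(2*W) (m(W) = (-2 + W)/((2*W)) = (-2 + W)*(1/(2*W)) = (-2 + W)/(2*W))
(-28161 + m(v(12)))*(j(-4 + 6*(-6)) + 26224) = (-28161 + (-2 + (-3 + 12))/(2*(-3 + 12)))*(122 + 26224) = (-28161 + (1/2)*(-2 + 9)/9)*26346 = (-28161 + (1/2)*(1/9)*7)*26346 = (-28161 + 7/18)*26346 = -506891/18*26346 = -2225758381/3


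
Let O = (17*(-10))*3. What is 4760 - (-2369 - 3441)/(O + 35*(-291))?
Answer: 10180478/2139 ≈ 4759.5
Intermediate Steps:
O = -510 (O = -170*3 = -510)
4760 - (-2369 - 3441)/(O + 35*(-291)) = 4760 - (-2369 - 3441)/(-510 + 35*(-291)) = 4760 - (-5810)/(-510 - 10185) = 4760 - (-5810)/(-10695) = 4760 - (-5810)*(-1)/10695 = 4760 - 1*1162/2139 = 4760 - 1162/2139 = 10180478/2139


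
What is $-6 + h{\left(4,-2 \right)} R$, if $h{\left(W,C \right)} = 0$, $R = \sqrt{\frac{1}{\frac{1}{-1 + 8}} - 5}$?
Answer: $-6$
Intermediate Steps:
$R = \sqrt{2}$ ($R = \sqrt{\frac{1}{\frac{1}{7}} - 5} = \sqrt{7 - 5} = \sqrt{2} \approx 1.4142$)
$-6 + h{\left(4,-2 \right)} R = -6 + 0 \sqrt{2} = -6 + 0 = -6$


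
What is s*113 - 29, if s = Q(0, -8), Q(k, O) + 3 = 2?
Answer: -142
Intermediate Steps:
Q(k, O) = -1 (Q(k, O) = -3 + 2 = -1)
s = -1
s*113 - 29 = -1*113 - 29 = -113 - 29 = -142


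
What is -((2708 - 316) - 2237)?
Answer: -155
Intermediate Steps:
-((2708 - 316) - 2237) = -(2392 - 2237) = -1*155 = -155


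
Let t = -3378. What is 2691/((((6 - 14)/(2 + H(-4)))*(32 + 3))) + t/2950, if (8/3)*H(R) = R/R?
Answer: -15839727/660800 ≈ -23.971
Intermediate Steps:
H(R) = 3/8 (H(R) = 3*(R/R)/8 = (3/8)*1 = 3/8)
2691/((((6 - 14)/(2 + H(-4)))*(32 + 3))) + t/2950 = 2691/((((6 - 14)/(2 + 3/8))*(32 + 3))) - 3378/2950 = 2691/((-8/19/8*35)) - 3378*1/2950 = 2691/((-8*8/19*35)) - 1689/1475 = 2691/((-64/19*35)) - 1689/1475 = 2691/(-2240/19) - 1689/1475 = 2691*(-19/2240) - 1689/1475 = -51129/2240 - 1689/1475 = -15839727/660800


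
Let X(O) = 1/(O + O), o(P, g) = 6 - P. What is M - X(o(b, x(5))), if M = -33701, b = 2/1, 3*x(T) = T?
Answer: -269609/8 ≈ -33701.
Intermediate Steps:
x(T) = T/3
b = 2 (b = 2*1 = 2)
X(O) = 1/(2*O)
M - X(o(b, x(5))) = -33701 - 1/(2*(6 - 1*2)) = -33701 - 1/(2*(6 - 2)) = -33701 - 1/(2*4) = -33701 - 1*⅛ = -33701 - ⅛ = -269609/8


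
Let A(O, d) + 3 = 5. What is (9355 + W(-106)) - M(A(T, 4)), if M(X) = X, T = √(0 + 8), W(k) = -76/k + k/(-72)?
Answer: 17849701/1908 ≈ 9355.2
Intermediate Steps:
W(k) = -76/k - k/72 (W(k) = -76/k + k*(-1/72) = -76/k - k/72)
T = 2*√2 (T = √8 = 2*√2 ≈ 2.8284)
A(O, d) = 2 (A(O, d) = -3 + 5 = 2)
(9355 + W(-106)) - M(A(T, 4)) = (9355 + (-76/(-106) - 1/72*(-106))) - 1*2 = (9355 + (-76*(-1/106) + 53/36)) - 2 = (9355 + (38/53 + 53/36)) - 2 = (9355 + 4177/1908) - 2 = 17853517/1908 - 2 = 17849701/1908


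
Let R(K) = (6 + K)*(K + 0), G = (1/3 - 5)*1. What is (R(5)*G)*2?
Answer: -1540/3 ≈ -513.33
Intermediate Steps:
G = -14/3 (G = (⅓ - 5)*1 = -14/3*1 = -14/3 ≈ -4.6667)
R(K) = K*(6 + K) (R(K) = (6 + K)*K = K*(6 + K))
(R(5)*G)*2 = ((5*(6 + 5))*(-14/3))*2 = ((5*11)*(-14/3))*2 = (55*(-14/3))*2 = -770/3*2 = -1540/3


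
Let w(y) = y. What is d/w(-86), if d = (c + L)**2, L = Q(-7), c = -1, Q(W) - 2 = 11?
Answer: -72/43 ≈ -1.6744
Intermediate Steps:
Q(W) = 13 (Q(W) = 2 + 11 = 13)
L = 13
d = 144 (d = (-1 + 13)**2 = 12**2 = 144)
d/w(-86) = 144/(-86) = 144*(-1/86) = -72/43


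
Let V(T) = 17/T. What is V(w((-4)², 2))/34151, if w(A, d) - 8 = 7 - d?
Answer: 17/443963 ≈ 3.8292e-5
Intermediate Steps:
w(A, d) = 15 - d (w(A, d) = 8 + (7 - d) = 15 - d)
V(w((-4)², 2))/34151 = (17/(15 - 1*2))/34151 = (17/(15 - 2))*(1/34151) = (17/13)*(1/34151) = 17/443963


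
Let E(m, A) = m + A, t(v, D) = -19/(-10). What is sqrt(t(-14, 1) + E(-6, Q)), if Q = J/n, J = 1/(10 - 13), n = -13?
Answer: I*sqrt(619710)/390 ≈ 2.0185*I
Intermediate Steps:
t(v, D) = 19/10 (t(v, D) = -19*(-1/10) = 19/10)
J = -1/3 (J = 1/(-3) = -1/3 ≈ -0.33333)
Q = 1/39 (Q = -1/3/(-13) = -1/3*(-1/13) = 1/39 ≈ 0.025641)
E(m, A) = A + m
sqrt(t(-14, 1) + E(-6, Q)) = sqrt(19/10 + (1/39 - 6)) = sqrt(19/10 - 233/39) = sqrt(-1589/390) = I*sqrt(619710)/390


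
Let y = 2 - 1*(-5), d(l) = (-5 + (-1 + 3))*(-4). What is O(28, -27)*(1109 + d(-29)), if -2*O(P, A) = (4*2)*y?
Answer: -31388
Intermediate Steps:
d(l) = 12 (d(l) = (-5 + 2)*(-4) = -3*(-4) = 12)
y = 7 (y = 2 + 5 = 7)
O(P, A) = -28 (O(P, A) = -4*2*7/2 = -4*7 = -½*56 = -28)
O(28, -27)*(1109 + d(-29)) = -28*(1109 + 12) = -28*1121 = -31388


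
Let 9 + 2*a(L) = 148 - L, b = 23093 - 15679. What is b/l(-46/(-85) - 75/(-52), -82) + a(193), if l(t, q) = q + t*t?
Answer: -186021231397/1525124511 ≈ -121.97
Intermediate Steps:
l(t, q) = q + t²
b = 7414
a(L) = 139/2 - L/2 (a(L) = -9/2 + (148 - L)/2 = -9/2 + (74 - L/2) = 139/2 - L/2)
b/l(-46/(-85) - 75/(-52), -82) + a(193) = 7414/(-82 + (-46/(-85) - 75/(-52))²) + (139/2 - ½*193) = 7414/(-82 + (-46*(-1/85) - 75*(-1/52))²) + (139/2 - 193/2) = 7414/(-82 + (46/85 + 75/52)²) - 27 = 7414/(-82 + (8767/4420)²) - 27 = 7414/(-82 + 76860289/19536400) - 27 = 7414/(-1525124511/19536400) - 27 = 7414*(-19536400/1525124511) - 27 = -144842869600/1525124511 - 27 = -186021231397/1525124511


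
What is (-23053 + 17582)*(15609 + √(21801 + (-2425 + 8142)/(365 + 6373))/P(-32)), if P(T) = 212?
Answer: -85396839 - 5471*√989817960990/1428456 ≈ -8.5401e+7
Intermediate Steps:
(-23053 + 17582)*(15609 + √(21801 + (-2425 + 8142)/(365 + 6373))/P(-32)) = (-23053 + 17582)*(15609 + √(21801 + (-2425 + 8142)/(365 + 6373))/212) = -5471*(15609 + √(21801 + 5717/6738)*(1/212)) = -5471*(15609 + √(146900855/6738)*(1/212)) = -5471*(15609 + (√989817960990/6738)*(1/212)) = -5471*(15609 + √989817960990/1428456) = -85396839 - 5471*√989817960990/1428456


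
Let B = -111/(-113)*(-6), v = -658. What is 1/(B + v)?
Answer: -113/75020 ≈ -0.0015063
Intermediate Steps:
B = -666/113 (B = -111*(-1/113)*(-6) = (111/113)*(-6) = -666/113 ≈ -5.8938)
1/(B + v) = 1/(-666/113 - 658) = 1/(-75020/113) = -113/75020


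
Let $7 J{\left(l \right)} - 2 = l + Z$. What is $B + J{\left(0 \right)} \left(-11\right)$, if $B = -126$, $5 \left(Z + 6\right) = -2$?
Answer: $- \frac{4168}{35} \approx -119.09$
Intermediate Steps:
$Z = - \frac{32}{5}$ ($Z = -6 + \frac{1}{5} \left(-2\right) = -6 - \frac{2}{5} = - \frac{32}{5} \approx -6.4$)
$J{\left(l \right)} = - \frac{22}{35} + \frac{l}{7}$ ($J{\left(l \right)} = \frac{2}{7} + \frac{l - \frac{32}{5}}{7} = \frac{2}{7} + \frac{- \frac{32}{5} + l}{7} = \frac{2}{7} + \left(- \frac{32}{35} + \frac{l}{7}\right) = - \frac{22}{35} + \frac{l}{7}$)
$B + J{\left(0 \right)} \left(-11\right) = -126 + \left(- \frac{22}{35} + \frac{1}{7} \cdot 0\right) \left(-11\right) = -126 + \left(- \frac{22}{35} + 0\right) \left(-11\right) = -126 - - \frac{242}{35} = -126 + \frac{242}{35} = - \frac{4168}{35}$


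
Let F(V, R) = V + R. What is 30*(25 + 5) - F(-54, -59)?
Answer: 1013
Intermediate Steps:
F(V, R) = R + V
30*(25 + 5) - F(-54, -59) = 30*(25 + 5) - (-59 - 54) = 30*30 - 1*(-113) = 900 + 113 = 1013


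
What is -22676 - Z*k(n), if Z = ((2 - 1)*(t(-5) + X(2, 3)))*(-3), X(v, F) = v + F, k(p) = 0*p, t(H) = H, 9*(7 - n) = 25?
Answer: -22676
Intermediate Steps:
n = 38/9 (n = 7 - 1/9*25 = 7 - 25/9 = 38/9 ≈ 4.2222)
k(p) = 0
X(v, F) = F + v
Z = 0 (Z = ((2 - 1)*(-5 + (3 + 2)))*(-3) = (1*(-5 + 5))*(-3) = (1*0)*(-3) = 0*(-3) = 0)
-22676 - Z*k(n) = -22676 - 0*0 = -22676 - 1*0 = -22676 + 0 = -22676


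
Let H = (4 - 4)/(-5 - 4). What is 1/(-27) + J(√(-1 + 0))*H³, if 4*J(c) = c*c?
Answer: -1/27 ≈ -0.037037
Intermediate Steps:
H = 0 (H = 0/(-9) = 0*(-⅑) = 0)
J(c) = c²/4 (J(c) = (c*c)/4 = c²/4)
1/(-27) + J(√(-1 + 0))*H³ = 1/(-27) + ((√(-1 + 0))²/4)*0³ = -1/27 + ((√(-1))²/4)*0 = -1/27 + (I²/4)*0 = -1/27 + ((¼)*(-1))*0 = -1/27 - ¼*0 = -1/27 + 0 = -1/27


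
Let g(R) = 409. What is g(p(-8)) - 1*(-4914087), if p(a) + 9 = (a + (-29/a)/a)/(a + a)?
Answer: 4914496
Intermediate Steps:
p(a) = -9 + (a - 29/a²)/(2*a) (p(a) = -9 + (a + (-29/a)/a)/(a + a) = -9 + (a - 29/a²)/((2*a)) = -9 + (a - 29/a²)*(1/(2*a)) = -9 + (a - 29/a²)/(2*a))
g(p(-8)) - 1*(-4914087) = 409 - 1*(-4914087) = 409 + 4914087 = 4914496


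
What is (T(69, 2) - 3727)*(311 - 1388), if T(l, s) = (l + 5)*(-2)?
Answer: 4173375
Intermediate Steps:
T(l, s) = -10 - 2*l (T(l, s) = (5 + l)*(-2) = -10 - 2*l)
(T(69, 2) - 3727)*(311 - 1388) = ((-10 - 2*69) - 3727)*(311 - 1388) = ((-10 - 138) - 3727)*(-1077) = (-148 - 3727)*(-1077) = -3875*(-1077) = 4173375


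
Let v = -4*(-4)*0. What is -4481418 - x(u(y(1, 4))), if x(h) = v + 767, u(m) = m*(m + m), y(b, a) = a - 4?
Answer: -4482185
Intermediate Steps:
y(b, a) = -4 + a
v = 0 (v = 16*0 = 0)
u(m) = 2*m**2 (u(m) = m*(2*m) = 2*m**2)
x(h) = 767 (x(h) = 0 + 767 = 767)
-4481418 - x(u(y(1, 4))) = -4481418 - 1*767 = -4481418 - 767 = -4482185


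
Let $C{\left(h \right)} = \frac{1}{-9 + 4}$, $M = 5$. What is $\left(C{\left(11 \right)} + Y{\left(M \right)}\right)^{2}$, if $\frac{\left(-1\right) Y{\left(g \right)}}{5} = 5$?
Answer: $\frac{15876}{25} \approx 635.04$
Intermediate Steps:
$C{\left(h \right)} = - \frac{1}{5}$ ($C{\left(h \right)} = \frac{1}{-5} = - \frac{1}{5}$)
$Y{\left(g \right)} = -25$ ($Y{\left(g \right)} = \left(-5\right) 5 = -25$)
$\left(C{\left(11 \right)} + Y{\left(M \right)}\right)^{2} = \left(- \frac{1}{5} - 25\right)^{2} = \left(- \frac{126}{5}\right)^{2} = \frac{15876}{25}$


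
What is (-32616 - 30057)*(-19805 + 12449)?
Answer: 461022588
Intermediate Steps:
(-32616 - 30057)*(-19805 + 12449) = -62673*(-7356) = 461022588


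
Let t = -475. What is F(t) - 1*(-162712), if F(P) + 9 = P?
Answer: 162228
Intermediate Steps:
F(P) = -9 + P
F(t) - 1*(-162712) = (-9 - 475) - 1*(-162712) = -484 + 162712 = 162228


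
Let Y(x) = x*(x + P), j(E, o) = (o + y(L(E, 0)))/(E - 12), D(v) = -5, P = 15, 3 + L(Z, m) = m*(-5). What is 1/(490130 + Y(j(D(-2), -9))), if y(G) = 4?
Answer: 289/141648870 ≈ 2.0403e-6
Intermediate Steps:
L(Z, m) = -3 - 5*m (L(Z, m) = -3 + m*(-5) = -3 - 5*m)
j(E, o) = (4 + o)/(-12 + E) (j(E, o) = (o + 4)/(E - 12) = (4 + o)/(-12 + E))
Y(x) = x*(15 + x) (Y(x) = x*(x + 15) = x*(15 + x))
1/(490130 + Y(j(D(-2), -9))) = 1/(490130 + ((4 - 9)/(-12 - 5))*(15 + (4 - 9)/(-12 - 5))) = 1/(490130 + (-5/(-17))*(15 - 5/(-17))) = 1/(490130 + (-1/17*(-5))*(15 - 1/17*(-5))) = 1/(490130 + 5*(15 + 5/17)/17) = 1/(490130 + (5/17)*(260/17)) = 1/(490130 + 1300/289) = 1/(141648870/289) = 289/141648870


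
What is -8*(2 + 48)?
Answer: -400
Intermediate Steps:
-8*(2 + 48) = -8*50 = -400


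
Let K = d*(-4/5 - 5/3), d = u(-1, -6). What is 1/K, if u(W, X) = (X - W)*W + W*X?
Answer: -15/407 ≈ -0.036855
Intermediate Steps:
u(W, X) = W*X + W*(X - W) (u(W, X) = W*(X - W) + W*X = W*X + W*(X - W))
d = 11 (d = -(-1*(-1) + 2*(-6)) = -(1 - 12) = -1*(-11) = 11)
K = -407/15 (K = 11*(-4/5 - 5/3) = 11*(-4*⅕ - 5*⅓) = 11*(-⅘ - 5/3) = 11*(-37/15) = -407/15 ≈ -27.133)
1/K = 1/(-407/15) = -15/407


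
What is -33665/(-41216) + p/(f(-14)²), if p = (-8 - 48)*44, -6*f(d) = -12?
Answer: -25355391/41216 ≈ -615.18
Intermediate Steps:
f(d) = 2 (f(d) = -⅙*(-12) = 2)
p = -2464 (p = -56*44 = -2464)
-33665/(-41216) + p/(f(-14)²) = -33665/(-41216) - 2464/(2²) = -33665*(-1/41216) - 2464/4 = 33665/41216 - 2464*¼ = 33665/41216 - 616 = -25355391/41216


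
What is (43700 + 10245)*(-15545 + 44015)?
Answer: 1535814150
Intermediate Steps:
(43700 + 10245)*(-15545 + 44015) = 53945*28470 = 1535814150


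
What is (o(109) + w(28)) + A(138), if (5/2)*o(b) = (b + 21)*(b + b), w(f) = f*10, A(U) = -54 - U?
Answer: 11424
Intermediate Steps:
w(f) = 10*f
o(b) = 4*b*(21 + b)/5 (o(b) = 2*((b + 21)*(b + b))/5 = 2*((21 + b)*(2*b))/5 = 2*(2*b*(21 + b))/5 = 4*b*(21 + b)/5)
(o(109) + w(28)) + A(138) = ((4/5)*109*(21 + 109) + 10*28) + (-54 - 1*138) = ((4/5)*109*130 + 280) + (-54 - 138) = (11336 + 280) - 192 = 11616 - 192 = 11424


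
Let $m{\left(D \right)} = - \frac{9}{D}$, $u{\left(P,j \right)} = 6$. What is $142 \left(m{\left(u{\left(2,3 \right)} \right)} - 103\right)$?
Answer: $-14839$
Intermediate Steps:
$142 \left(m{\left(u{\left(2,3 \right)} \right)} - 103\right) = 142 \left(- \frac{9}{6} - 103\right) = 142 \left(\left(-9\right) \frac{1}{6} - 103\right) = 142 \left(- \frac{3}{2} - 103\right) = 142 \left(- \frac{209}{2}\right) = -14839$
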